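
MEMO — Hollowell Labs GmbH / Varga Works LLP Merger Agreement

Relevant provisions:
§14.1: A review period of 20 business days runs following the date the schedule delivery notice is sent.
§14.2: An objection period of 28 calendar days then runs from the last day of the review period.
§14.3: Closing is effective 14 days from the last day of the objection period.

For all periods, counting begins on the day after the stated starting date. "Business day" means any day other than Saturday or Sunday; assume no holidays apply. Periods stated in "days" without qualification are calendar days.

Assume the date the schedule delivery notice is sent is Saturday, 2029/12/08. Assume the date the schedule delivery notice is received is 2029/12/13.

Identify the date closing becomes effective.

The last day of the review period: counting 20 business days from Saturday, 2029/12/08 (Dec 10, Dec 11, Dec 12, Dec 13, …, Jan 2, Jan 3, Jan 4, skipping weekends) reaches Friday, 2030/01/04.
The last day of the objection period: 28 calendar days after 2030/01/04 is 2030/02/01.
The date closing becomes effective: 14 calendar days after 2030/02/01 is 2030/02/15.

2030/02/15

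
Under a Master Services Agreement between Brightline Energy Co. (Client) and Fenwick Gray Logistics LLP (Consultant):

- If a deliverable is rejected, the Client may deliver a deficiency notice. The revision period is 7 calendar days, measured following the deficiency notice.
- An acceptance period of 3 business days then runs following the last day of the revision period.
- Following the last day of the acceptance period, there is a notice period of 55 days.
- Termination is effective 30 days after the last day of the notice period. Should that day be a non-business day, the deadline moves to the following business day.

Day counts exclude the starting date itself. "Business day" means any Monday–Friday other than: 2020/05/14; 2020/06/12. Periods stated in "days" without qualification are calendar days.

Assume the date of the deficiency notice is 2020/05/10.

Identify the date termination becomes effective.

2020/08/13

The last day of the revision period: 2020/05/10 + 7 days = 2020/05/17.
The last day of the acceptance period: 3 business days after Sunday, 2020/05/17, skipping weekends — May 18, May 19, May 20 — lands on Wednesday, 2020/05/20.
Adding 55 calendar days to 2020/05/20 gives 2020/07/14, which is the last day of the notice period.
The date termination becomes effective: 2020/07/14 + 30 days = 2020/08/13. 2020/08/13 is a Thursday and is not a listed holiday, so no roll-forward applies.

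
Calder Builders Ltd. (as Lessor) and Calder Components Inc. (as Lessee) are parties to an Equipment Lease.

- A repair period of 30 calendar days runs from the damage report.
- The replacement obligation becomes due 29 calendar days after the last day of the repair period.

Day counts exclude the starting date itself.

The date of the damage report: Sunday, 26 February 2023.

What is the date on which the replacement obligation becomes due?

26 April 2023

The last day of the repair period: 26 February 2023 + 30 days = 28 March 2023.
The date on which the replacement obligation becomes due: 29 calendar days after 28 March 2023 is 26 April 2023.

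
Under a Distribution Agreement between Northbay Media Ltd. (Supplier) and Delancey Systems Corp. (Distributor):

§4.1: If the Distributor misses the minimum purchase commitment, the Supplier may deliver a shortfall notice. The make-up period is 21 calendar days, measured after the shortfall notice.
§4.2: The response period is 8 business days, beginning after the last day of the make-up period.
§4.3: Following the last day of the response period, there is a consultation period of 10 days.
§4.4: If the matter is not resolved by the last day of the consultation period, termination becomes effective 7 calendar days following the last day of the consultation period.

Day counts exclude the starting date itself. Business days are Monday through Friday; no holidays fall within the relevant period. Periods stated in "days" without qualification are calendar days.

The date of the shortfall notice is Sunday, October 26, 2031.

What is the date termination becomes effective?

The last day of the make-up period: October 26, 2031 + 21 days = November 16, 2031.
The last day of the response period: counting 8 business days from Sunday, November 16, 2031 (Nov 17, Nov 18, Nov 19, Nov 20, Nov 21, Nov 24, Nov 25, Nov 26, skipping weekends) reaches Wednesday, November 26, 2031.
The last day of the consultation period: 10 calendar days after November 26, 2031 is December 6, 2031.
Adding 7 calendar days to December 6, 2031 gives December 13, 2031, which is the date termination becomes effective.

December 13, 2031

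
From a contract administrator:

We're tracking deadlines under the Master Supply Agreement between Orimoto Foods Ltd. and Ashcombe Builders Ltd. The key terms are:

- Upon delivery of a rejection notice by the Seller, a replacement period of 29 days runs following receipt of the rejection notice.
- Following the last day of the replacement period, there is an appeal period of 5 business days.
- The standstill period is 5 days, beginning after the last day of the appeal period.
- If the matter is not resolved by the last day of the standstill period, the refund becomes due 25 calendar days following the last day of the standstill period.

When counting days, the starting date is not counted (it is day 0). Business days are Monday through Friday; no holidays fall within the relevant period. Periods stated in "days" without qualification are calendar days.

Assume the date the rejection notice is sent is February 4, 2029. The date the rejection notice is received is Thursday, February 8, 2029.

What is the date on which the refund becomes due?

The last day of the replacement period: February 8, 2029 + 29 days = March 9, 2029.
The last day of the appeal period: 5 business days after Friday, March 9, 2029, skipping weekends — Mar 12, Mar 13, Mar 14, Mar 15, Mar 16 — lands on Friday, March 16, 2029.
Adding 5 calendar days to March 16, 2029 gives March 21, 2029, which is the last day of the standstill period.
The date on which the refund becomes due: March 21, 2029 + 25 days = April 15, 2029.

April 15, 2029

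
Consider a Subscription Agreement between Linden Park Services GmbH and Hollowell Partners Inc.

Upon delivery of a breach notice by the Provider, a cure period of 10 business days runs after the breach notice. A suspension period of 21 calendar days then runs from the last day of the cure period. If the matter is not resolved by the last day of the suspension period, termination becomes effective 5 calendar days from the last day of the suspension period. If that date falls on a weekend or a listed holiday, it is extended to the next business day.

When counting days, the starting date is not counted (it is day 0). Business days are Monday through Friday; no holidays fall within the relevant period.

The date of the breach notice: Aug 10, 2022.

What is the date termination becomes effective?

The last day of the cure period: 10 business days after Wednesday, Aug 10, 2022, skipping weekends — Aug 11, Aug 12, Aug 15, Aug 16, Aug 17, Aug 18, Aug 19, Aug 22, Aug 23, Aug 24 — lands on Wednesday, Aug 24, 2022.
Adding 21 calendar days to Aug 24, 2022 gives Sep 14, 2022, which is the last day of the suspension period.
Adding 5 calendar days to Sep 14, 2022 gives Sep 19, 2022, which is the date termination becomes effective. Sep 19, 2022 is a Monday, so no roll-forward applies.

Sep 19, 2022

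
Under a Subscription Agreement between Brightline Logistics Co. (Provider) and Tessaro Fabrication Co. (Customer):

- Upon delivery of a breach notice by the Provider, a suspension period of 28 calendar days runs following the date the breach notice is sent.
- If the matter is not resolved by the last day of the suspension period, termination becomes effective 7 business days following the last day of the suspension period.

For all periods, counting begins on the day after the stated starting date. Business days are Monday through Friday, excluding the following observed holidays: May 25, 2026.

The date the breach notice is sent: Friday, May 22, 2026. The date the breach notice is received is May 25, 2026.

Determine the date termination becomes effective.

Jun 30, 2026

The last day of the suspension period: 28 calendar days after May 22, 2026 is Jun 19, 2026.
From Friday, Jun 19, 2026, 7 business days (Jun 22, Jun 23, Jun 24, Jun 25, Jun 26, Jun 29, Jun 30, skipping weekends) brings us to Tuesday, Jun 30, 2026, which is the date termination becomes effective.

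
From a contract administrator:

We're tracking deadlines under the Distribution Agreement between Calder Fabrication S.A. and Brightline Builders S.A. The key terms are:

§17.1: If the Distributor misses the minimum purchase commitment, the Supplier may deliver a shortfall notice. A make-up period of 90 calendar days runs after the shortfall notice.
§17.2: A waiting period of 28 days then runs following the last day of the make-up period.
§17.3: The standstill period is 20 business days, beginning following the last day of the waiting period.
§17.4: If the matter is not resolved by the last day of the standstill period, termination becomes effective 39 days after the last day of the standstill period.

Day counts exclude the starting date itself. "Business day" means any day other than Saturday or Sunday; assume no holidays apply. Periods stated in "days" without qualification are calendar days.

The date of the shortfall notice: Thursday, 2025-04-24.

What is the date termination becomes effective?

The last day of the make-up period: 90 calendar days after 2025-04-24 is 2025-07-23.
The last day of the waiting period: 28 calendar days after 2025-07-23 is 2025-08-20.
The last day of the standstill period: counting 20 business days from Wednesday, 2025-08-20 (Aug 21, Aug 22, Aug 25, Aug 26, …, Sep 15, Sep 16, Sep 17, skipping weekends) reaches Wednesday, 2025-09-17.
Adding 39 calendar days to 2025-09-17 gives 2025-10-26, which is the date termination becomes effective.

2025-10-26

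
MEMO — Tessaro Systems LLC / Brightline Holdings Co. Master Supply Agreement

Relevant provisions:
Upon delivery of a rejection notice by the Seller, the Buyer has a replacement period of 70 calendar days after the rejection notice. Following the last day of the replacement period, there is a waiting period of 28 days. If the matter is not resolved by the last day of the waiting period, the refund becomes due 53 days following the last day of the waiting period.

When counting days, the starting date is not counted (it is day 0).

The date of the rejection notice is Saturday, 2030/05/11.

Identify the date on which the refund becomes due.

2030/10/09

The last day of the replacement period: 70 calendar days after 2030/05/11 is 2030/07/20.
Adding 28 calendar days to 2030/07/20 gives 2030/08/17, which is the last day of the waiting period.
Adding 53 calendar days to 2030/08/17 gives 2030/10/09, which is the date on which the refund becomes due.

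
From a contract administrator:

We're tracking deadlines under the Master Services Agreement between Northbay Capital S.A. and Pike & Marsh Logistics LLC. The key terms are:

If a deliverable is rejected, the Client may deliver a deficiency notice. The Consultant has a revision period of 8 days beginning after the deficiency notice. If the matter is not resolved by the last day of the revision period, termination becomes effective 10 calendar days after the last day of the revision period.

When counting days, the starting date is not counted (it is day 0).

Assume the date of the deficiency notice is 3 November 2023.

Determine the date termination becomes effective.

21 November 2023

The last day of the revision period: 3 November 2023 + 8 days = 11 November 2023.
The date termination becomes effective: 10 calendar days after 11 November 2023 is 21 November 2023.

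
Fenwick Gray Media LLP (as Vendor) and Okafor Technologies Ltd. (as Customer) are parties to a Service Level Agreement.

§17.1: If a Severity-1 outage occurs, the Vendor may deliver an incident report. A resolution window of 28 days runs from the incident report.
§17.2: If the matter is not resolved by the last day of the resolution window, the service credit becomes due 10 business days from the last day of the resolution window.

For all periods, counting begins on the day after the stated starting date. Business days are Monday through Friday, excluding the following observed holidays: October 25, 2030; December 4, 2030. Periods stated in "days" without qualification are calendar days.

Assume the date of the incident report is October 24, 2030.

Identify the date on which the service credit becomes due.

December 6, 2030

The last day of the resolution window: 28 calendar days after October 24, 2030 is November 21, 2030.
The date on which the service credit becomes due: 10 business days after Thursday, November 21, 2030, skipping weekends and the listed holiday on Dec 4 — Nov 22, Nov 25, Nov 26, Nov 27, Nov 28, Nov 29, Dec 2, Dec 3, Dec 5, Dec 6 — lands on Friday, December 6, 2030.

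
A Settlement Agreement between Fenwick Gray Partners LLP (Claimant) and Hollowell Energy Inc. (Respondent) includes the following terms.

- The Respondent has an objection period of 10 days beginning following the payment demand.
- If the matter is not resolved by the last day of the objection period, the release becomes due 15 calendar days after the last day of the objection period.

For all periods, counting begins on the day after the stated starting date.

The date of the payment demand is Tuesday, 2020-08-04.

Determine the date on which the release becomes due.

2020-08-29

The last day of the objection period: 10 calendar days after 2020-08-04 is 2020-08-14.
Adding 15 calendar days to 2020-08-14 gives 2020-08-29, which is the date on which the release becomes due.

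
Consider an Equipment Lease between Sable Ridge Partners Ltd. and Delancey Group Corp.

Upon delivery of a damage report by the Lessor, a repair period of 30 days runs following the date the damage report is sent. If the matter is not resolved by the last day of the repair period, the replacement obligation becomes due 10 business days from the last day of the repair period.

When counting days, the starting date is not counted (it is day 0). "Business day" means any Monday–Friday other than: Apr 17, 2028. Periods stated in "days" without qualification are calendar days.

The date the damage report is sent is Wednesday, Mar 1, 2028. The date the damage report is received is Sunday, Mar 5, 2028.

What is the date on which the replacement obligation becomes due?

Apr 14, 2028

The last day of the repair period: 30 calendar days after Mar 1, 2028 is Mar 31, 2028.
The date on which the replacement obligation becomes due: counting 10 business days from Friday, Mar 31, 2028 (Apr 3, Apr 4, Apr 5, Apr 6, Apr 7, Apr 10, Apr 11, Apr 12, Apr 13, Apr 14, skipping weekends) reaches Friday, Apr 14, 2028.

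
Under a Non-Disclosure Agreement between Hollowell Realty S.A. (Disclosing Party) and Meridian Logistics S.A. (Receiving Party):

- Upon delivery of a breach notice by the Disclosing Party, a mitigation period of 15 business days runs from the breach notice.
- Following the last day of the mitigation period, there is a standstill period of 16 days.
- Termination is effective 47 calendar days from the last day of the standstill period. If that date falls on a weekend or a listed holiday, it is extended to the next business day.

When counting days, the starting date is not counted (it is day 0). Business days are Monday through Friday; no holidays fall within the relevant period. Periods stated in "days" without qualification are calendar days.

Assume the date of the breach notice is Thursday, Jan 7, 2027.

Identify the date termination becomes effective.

The last day of the mitigation period: counting 15 business days from Thursday, Jan 7, 2027 (Jan 8, Jan 11, Jan 12, Jan 13, …, Jan 26, Jan 27, Jan 28, skipping weekends) reaches Thursday, Jan 28, 2027.
The last day of the standstill period: 16 calendar days after Jan 28, 2027 is Feb 13, 2027.
The date termination becomes effective: Feb 13, 2027 + 47 days = Apr 1, 2027. Apr 1, 2027 is a Thursday, so no roll-forward applies.

Apr 1, 2027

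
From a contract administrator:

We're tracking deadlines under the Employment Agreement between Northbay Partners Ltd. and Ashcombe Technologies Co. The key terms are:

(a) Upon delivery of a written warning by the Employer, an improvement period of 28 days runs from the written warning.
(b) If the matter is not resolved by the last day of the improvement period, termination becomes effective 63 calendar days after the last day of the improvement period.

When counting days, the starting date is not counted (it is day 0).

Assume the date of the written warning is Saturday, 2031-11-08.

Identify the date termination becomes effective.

2032-02-07

The last day of the improvement period: 28 calendar days after 2031-11-08 is 2031-12-06.
The date termination becomes effective: 63 calendar days after 2031-12-06 is 2032-02-07.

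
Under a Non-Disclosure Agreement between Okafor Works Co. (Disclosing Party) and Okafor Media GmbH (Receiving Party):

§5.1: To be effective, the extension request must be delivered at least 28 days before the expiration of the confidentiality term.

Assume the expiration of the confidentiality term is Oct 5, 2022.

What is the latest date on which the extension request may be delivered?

Oct 5, 2022 minus 28 days is Sep 7, 2022.

Sep 7, 2022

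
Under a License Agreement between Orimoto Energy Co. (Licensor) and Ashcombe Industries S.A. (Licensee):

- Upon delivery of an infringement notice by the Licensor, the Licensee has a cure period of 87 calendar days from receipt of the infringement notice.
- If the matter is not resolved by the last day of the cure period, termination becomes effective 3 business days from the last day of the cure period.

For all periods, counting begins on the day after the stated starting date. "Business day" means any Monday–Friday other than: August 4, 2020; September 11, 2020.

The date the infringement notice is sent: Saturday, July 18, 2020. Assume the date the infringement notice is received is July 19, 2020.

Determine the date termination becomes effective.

The last day of the cure period: July 19, 2020 + 87 days = October 14, 2020.
The date termination becomes effective: 3 business days after Wednesday, October 14, 2020, skipping weekends — Oct 15, Oct 16, Oct 19 — lands on Monday, October 19, 2020.

October 19, 2020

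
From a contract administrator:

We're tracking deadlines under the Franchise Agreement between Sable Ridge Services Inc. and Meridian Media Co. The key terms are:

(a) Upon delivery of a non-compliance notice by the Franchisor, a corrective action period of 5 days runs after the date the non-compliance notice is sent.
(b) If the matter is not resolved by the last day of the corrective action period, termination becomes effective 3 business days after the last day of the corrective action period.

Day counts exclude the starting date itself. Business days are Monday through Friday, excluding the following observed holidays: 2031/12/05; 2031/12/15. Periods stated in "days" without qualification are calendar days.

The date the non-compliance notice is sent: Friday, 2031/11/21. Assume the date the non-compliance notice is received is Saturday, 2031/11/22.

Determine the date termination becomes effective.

The last day of the corrective action period: 5 calendar days after 2031/11/21 is 2031/11/26.
The date termination becomes effective: counting 3 business days from Wednesday, 2031/11/26 (Nov 27, Nov 28, Dec 1, skipping weekends) reaches Monday, 2031/12/01.

2031/12/01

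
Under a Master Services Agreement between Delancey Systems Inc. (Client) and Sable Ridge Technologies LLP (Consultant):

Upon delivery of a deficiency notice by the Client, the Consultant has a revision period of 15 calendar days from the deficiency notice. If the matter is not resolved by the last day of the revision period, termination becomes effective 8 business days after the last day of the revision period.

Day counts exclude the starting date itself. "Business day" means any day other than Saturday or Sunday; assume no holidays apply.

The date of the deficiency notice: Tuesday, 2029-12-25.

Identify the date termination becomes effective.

Adding 15 calendar days to 2029-12-25 gives 2030-01-09, which is the last day of the revision period.
From Wednesday, 2030-01-09, 8 business days (Jan 10, Jan 11, Jan 14, Jan 15, Jan 16, Jan 17, Jan 18, Jan 21, skipping weekends) brings us to Monday, 2030-01-21, which is the date termination becomes effective.

2030-01-21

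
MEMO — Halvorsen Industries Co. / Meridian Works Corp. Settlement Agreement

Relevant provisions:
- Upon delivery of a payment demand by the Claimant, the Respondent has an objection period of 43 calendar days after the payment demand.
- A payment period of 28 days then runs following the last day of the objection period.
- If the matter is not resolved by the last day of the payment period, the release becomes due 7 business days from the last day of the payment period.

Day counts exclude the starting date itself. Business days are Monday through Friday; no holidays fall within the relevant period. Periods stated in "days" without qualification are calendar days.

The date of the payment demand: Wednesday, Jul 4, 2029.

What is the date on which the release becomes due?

The last day of the objection period: 43 calendar days after Jul 4, 2029 is Aug 16, 2029.
The last day of the payment period: Aug 16, 2029 + 28 days = Sep 13, 2029.
The date on which the release becomes due: 7 business days after Thursday, Sep 13, 2029, skipping weekends — Sep 14, Sep 17, Sep 18, Sep 19, Sep 20, Sep 21, Sep 24 — lands on Monday, Sep 24, 2029.

Sep 24, 2029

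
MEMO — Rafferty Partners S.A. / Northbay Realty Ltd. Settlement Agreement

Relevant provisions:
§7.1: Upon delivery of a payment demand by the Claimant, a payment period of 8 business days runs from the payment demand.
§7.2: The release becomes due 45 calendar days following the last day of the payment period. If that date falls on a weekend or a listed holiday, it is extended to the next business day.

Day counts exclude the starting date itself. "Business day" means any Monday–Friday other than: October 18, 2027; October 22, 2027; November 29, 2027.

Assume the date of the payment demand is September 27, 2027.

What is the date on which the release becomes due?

The last day of the payment period: counting 8 business days from Monday, September 27, 2027 (Sep 28, Sep 29, Sep 30, Oct 1, Oct 4, Oct 5, Oct 6, Oct 7, skipping weekends) reaches Thursday, October 7, 2027.
The date on which the release becomes due: 45 calendar days after October 7, 2027 is November 21, 2027. That falls on a Sunday, so it rolls to the next business day, Monday, November 22, 2027.

November 22, 2027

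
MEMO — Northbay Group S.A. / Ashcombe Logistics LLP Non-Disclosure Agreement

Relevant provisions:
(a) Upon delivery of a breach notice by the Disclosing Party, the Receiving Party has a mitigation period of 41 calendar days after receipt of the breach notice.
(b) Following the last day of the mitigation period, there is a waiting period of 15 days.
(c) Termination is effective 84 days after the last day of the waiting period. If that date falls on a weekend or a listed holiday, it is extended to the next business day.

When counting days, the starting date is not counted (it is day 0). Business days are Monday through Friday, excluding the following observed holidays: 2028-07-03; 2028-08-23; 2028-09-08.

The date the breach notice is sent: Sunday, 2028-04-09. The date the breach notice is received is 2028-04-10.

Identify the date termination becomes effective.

Adding 41 calendar days to 2028-04-10 gives 2028-05-21, which is the last day of the mitigation period.
Adding 15 calendar days to 2028-05-21 gives 2028-06-05, which is the last day of the waiting period.
Adding 84 calendar days to 2028-06-05 gives 2028-08-28, which is the date termination becomes effective. 2028-08-28 is a Monday and is not a listed holiday, so no roll-forward applies.

2028-08-28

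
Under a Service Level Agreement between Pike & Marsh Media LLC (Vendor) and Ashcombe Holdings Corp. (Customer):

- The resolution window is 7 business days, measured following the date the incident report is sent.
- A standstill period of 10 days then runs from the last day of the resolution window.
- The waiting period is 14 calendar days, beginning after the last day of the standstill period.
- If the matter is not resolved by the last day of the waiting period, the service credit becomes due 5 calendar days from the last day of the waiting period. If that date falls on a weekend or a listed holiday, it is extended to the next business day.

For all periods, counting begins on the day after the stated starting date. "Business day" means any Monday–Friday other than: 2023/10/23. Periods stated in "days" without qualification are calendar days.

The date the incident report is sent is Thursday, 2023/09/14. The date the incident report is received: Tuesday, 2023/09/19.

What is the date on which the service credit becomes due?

2023/10/24

From Thursday, 2023/09/14, 7 business days (Sep 15, Sep 18, Sep 19, Sep 20, Sep 21, Sep 22, Sep 25, skipping weekends) brings us to Monday, 2023/09/25, which is the last day of the resolution window.
Adding 10 calendar days to 2023/09/25 gives 2023/10/05, which is the last day of the standstill period.
The last day of the waiting period: 2023/10/05 + 14 days = 2023/10/19.
The date on which the service credit becomes due: 5 calendar days after 2023/10/19 is 2023/10/24. 2023/10/24 is a Tuesday and is not a listed holiday, so no roll-forward applies.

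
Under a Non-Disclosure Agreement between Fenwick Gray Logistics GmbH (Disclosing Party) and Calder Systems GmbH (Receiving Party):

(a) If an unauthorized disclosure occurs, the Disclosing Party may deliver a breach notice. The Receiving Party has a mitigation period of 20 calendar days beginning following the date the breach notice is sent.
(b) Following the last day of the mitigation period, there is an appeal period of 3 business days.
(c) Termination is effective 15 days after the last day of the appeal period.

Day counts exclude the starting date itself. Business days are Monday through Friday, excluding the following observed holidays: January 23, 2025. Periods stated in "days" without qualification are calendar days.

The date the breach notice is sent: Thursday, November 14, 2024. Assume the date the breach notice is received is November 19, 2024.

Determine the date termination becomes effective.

Adding 20 calendar days to November 14, 2024 gives December 4, 2024, which is the last day of the mitigation period.
From Wednesday, December 4, 2024, 3 business days (Dec 5, Dec 6, Dec 9, skipping weekends) brings us to Monday, December 9, 2024, which is the last day of the appeal period.
Adding 15 calendar days to December 9, 2024 gives December 24, 2024, which is the date termination becomes effective.

December 24, 2024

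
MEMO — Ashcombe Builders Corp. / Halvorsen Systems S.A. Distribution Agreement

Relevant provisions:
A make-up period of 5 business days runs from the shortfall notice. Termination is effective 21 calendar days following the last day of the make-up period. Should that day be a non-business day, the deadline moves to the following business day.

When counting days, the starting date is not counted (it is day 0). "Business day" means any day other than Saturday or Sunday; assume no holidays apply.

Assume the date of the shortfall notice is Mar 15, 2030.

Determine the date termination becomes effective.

Apr 12, 2030

The last day of the make-up period: 5 business days after Friday, Mar 15, 2030, skipping weekends — Mar 18, Mar 19, Mar 20, Mar 21, Mar 22 — lands on Friday, Mar 22, 2030.
The date termination becomes effective: 21 calendar days after Mar 22, 2030 is Apr 12, 2030. Apr 12, 2030 is a Friday, so no roll-forward applies.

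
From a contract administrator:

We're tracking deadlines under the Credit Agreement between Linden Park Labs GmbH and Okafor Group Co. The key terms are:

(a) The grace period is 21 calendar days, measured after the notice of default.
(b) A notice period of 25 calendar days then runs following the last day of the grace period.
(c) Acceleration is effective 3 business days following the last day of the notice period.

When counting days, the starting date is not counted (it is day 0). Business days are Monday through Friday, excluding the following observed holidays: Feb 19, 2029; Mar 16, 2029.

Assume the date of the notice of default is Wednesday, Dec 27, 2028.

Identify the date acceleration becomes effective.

The last day of the grace period: Dec 27, 2028 + 21 days = Jan 17, 2029.
Adding 25 calendar days to Jan 17, 2029 gives Feb 11, 2029, which is the last day of the notice period.
The date acceleration becomes effective: counting 3 business days from Sunday, Feb 11, 2029 (Feb 12, Feb 13, Feb 14, skipping weekends) reaches Wednesday, Feb 14, 2029.

Feb 14, 2029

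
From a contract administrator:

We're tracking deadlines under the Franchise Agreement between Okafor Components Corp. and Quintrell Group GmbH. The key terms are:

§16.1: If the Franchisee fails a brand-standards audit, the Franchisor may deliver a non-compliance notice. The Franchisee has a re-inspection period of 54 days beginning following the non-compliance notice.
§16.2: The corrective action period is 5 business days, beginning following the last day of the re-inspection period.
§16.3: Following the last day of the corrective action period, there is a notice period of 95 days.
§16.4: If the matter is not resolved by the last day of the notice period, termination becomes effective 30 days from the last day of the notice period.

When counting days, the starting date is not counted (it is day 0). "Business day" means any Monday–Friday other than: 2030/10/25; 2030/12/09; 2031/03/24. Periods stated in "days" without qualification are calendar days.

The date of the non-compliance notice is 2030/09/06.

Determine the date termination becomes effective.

Adding 54 calendar days to 2030/09/06 gives 2030/10/30, which is the last day of the re-inspection period.
The last day of the corrective action period: counting 5 business days from Wednesday, 2030/10/30 (Oct 31, Nov 1, Nov 4, Nov 5, Nov 6, skipping weekends) reaches Wednesday, 2030/11/06.
Adding 95 calendar days to 2030/11/06 gives 2031/02/09, which is the last day of the notice period.
The date termination becomes effective: 2031/02/09 + 30 days = 2031/03/11.

2031/03/11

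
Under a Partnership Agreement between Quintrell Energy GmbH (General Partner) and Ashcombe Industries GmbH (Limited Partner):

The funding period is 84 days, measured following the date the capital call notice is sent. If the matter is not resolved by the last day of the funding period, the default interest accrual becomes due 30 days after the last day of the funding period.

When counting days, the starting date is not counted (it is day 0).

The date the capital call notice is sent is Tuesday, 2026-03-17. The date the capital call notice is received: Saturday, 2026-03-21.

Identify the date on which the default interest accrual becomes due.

2026-07-09

The last day of the funding period: 84 calendar days after 2026-03-17 is 2026-06-09.
The date on which the default interest accrual becomes due: 2026-06-09 + 30 days = 2026-07-09.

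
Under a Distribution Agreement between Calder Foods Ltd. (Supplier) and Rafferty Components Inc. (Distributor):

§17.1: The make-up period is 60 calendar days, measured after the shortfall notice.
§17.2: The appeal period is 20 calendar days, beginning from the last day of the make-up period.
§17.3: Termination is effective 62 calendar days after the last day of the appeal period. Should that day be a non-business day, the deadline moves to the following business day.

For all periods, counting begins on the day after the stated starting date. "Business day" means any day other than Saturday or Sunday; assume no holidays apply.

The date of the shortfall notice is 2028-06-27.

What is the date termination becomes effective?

The last day of the make-up period: 60 calendar days after 2028-06-27 is 2028-08-26.
The last day of the appeal period: 2028-08-26 + 20 days = 2028-09-15.
Adding 62 calendar days to 2028-09-15 gives 2028-11-16, which is the date termination becomes effective. 2028-11-16 is a Thursday, so no roll-forward applies.

2028-11-16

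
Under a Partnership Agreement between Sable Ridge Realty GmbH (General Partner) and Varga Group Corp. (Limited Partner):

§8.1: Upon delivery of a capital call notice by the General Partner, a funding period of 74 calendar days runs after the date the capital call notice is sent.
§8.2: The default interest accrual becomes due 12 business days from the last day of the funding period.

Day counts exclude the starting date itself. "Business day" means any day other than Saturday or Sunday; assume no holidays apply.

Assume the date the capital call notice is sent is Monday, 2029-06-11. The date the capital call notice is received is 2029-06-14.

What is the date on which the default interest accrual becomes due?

2029-09-11

The last day of the funding period: 74 calendar days after 2029-06-11 is 2029-08-24.
The date on which the default interest accrual becomes due: 12 business days after Friday, 2029-08-24, skipping weekends — Aug 27, Aug 28, Aug 29, Aug 30, …, Sep 7, Sep 10, Sep 11 — lands on Tuesday, 2029-09-11.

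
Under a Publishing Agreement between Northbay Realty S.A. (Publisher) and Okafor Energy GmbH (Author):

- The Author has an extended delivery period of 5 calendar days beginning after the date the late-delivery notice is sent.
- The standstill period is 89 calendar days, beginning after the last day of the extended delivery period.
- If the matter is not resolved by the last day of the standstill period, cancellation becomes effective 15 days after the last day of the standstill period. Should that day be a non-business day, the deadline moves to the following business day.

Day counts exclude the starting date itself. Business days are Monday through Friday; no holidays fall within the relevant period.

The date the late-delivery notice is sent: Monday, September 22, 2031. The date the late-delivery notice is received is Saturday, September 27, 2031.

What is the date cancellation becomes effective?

Adding 5 calendar days to September 22, 2031 gives September 27, 2031, which is the last day of the extended delivery period.
The last day of the standstill period: 89 calendar days after September 27, 2031 is December 25, 2031.
The date cancellation becomes effective: 15 calendar days after December 25, 2031 is January 9, 2032. January 9, 2032 is a Friday, so no roll-forward applies.

January 9, 2032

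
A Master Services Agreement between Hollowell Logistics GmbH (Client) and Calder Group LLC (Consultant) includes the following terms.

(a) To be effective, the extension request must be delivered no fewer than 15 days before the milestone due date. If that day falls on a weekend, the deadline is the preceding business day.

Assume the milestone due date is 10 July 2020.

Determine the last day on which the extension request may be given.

25 June 2020

10 July 2020 minus 15 days is 25 June 2020. That is a Thursday, so no adjustment is needed.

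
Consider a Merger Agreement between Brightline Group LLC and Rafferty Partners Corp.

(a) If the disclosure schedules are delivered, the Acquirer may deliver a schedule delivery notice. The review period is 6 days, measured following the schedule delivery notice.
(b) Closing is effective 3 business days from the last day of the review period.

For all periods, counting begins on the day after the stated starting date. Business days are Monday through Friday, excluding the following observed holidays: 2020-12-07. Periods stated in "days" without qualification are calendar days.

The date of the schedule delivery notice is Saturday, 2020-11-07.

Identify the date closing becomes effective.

2020-11-18

The last day of the review period: 6 calendar days after 2020-11-07 is 2020-11-13.
The date closing becomes effective: 3 business days after Friday, 2020-11-13, skipping weekends — Nov 16, Nov 17, Nov 18 — lands on Wednesday, 2020-11-18.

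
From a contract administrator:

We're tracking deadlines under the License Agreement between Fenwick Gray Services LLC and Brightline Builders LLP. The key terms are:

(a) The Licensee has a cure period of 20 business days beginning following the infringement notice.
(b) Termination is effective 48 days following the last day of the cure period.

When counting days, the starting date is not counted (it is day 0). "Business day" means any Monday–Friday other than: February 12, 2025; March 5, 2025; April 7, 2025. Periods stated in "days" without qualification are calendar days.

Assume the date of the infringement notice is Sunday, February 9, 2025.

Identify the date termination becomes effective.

April 28, 2025

From Sunday, February 9, 2025, 20 business days (Feb 10, Feb 11, Feb 13, Feb 14, …, Mar 7, Mar 10, Mar 11, skipping weekends and the listed holidays on Feb 12, Mar 5) brings us to Tuesday, March 11, 2025, which is the last day of the cure period.
The date termination becomes effective: 48 calendar days after March 11, 2025 is April 28, 2025.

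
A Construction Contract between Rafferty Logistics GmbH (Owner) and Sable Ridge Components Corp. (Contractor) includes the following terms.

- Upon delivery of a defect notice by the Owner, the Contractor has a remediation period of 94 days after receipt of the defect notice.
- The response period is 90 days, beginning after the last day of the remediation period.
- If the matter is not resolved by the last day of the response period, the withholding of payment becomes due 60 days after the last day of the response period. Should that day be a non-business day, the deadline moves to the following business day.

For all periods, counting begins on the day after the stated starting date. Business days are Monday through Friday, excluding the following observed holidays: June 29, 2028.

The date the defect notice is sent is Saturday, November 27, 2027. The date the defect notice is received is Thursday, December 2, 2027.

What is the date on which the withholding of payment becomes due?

August 2, 2028

The last day of the remediation period: December 2, 2027 + 94 days = March 5, 2028.
The last day of the response period: 90 calendar days after March 5, 2028 is June 3, 2028.
Adding 60 calendar days to June 3, 2028 gives August 2, 2028, which is the date on which the withholding of payment becomes due. August 2, 2028 is a Wednesday and is not a listed holiday, so no roll-forward applies.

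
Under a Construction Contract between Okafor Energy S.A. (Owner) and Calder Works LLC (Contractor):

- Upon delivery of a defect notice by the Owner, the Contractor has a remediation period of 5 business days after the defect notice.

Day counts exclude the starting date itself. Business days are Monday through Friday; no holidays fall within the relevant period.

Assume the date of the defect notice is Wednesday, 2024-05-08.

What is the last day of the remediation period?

2024-05-15

From Wednesday, 2024-05-08, 5 business days (May 9, May 10, May 13, May 14, May 15, skipping weekends) brings us to Wednesday, 2024-05-15, which is the last day of the remediation period.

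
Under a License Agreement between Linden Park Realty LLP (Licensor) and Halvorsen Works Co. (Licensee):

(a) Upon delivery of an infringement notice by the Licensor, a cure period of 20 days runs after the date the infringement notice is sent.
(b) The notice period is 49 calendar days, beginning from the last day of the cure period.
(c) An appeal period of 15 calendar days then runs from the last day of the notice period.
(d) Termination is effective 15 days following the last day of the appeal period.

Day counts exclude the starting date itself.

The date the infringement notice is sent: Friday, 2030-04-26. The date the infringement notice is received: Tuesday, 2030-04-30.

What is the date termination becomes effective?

2030-08-03

Adding 20 calendar days to 2030-04-26 gives 2030-05-16, which is the last day of the cure period.
Adding 49 calendar days to 2030-05-16 gives 2030-07-04, which is the last day of the notice period.
The last day of the appeal period: 2030-07-04 + 15 days = 2030-07-19.
The date termination becomes effective: 2030-07-19 + 15 days = 2030-08-03.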